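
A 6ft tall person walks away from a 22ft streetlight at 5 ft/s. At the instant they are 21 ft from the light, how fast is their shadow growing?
15/8 ft/s

By similar triangles: 22/(x+s) = 6/s
Solving: s = 6x/16
ds/dt = 6/16 · dx/dt = 3/8 · 5 = 15/8 ft/s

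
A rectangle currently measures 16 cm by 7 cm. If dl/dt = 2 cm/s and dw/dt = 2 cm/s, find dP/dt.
8 cm/s

P = 2(l + w)
dP/dt = 2(dl/dt + dw/dt) = 2(2 + 2) = 8 cm/s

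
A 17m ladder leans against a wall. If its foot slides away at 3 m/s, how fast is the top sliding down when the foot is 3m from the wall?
9√70/140 ≈ 0.5379 m/s

x² + y² = 17²
2x·dx/dt + 2y·dy/dt = 0
dy/dt = -x/y · dx/dt = -3/(2√70) · 3 = -9√70/140 m/s
The top is descending at 9√70/140 ≈ 0.5379 m/s.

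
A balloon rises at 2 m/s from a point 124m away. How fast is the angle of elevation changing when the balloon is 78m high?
0.011556 rad/s

tan(θ) = y/124
sec²(θ) · dθ/dt = (1/124) · dy/dt
dθ/dt = cos²(θ)/124 · 2 = 124/(124² + 78²) · 2
dθ/dt = 0.011556 rad/s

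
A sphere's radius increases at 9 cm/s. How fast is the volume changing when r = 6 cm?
1296π cm³/s

V = (4/3)πr³
dV/dt = dV/dr · dr/dt = 4πr² · 9
At r = 6: dV/dt = 1296π cm³/s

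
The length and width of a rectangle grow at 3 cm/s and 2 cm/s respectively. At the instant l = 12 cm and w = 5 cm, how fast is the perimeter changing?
10 cm/s

P = 2(l + w)
dP/dt = 2(dl/dt + dw/dt) = 2(3 + 2) = 10 cm/s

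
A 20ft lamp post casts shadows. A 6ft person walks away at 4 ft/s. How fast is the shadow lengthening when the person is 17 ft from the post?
12/7 ft/s

By similar triangles: 20/(x+s) = 6/s
Solving: s = 6x/14
ds/dt = 6/14 · dx/dt = 3/7 · 4 = 12/7 ft/s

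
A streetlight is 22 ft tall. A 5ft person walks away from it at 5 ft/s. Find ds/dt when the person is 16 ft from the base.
25/17 ft/s

By similar triangles: 22/(x+s) = 5/s
Solving: s = 5x/17
ds/dt = 5/17 · dx/dt = 5/17 · 5 = 25/17 ft/s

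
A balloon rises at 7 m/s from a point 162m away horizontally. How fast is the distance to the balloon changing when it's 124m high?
434√10405/10405 ≈ 4.255 m/s

z² = 162² + y²
z = √(162² + 124²) = 2√10405
dz/dt = y/z · dy/dt = 124/(2√10405) · 7 = 434√10405/10405 ≈ 4.255 m/s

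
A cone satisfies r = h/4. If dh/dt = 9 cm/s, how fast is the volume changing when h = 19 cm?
3249π/16 cm³/s

V = (1/3)π(h/4)²h = πh³/48
dV/dt = πh²/16 · 9
At h = 19: dV/dt = 3249π/16 cm³/s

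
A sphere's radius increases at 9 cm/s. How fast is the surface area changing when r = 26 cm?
1872π cm²/s

S = 4πr²
dS/dt = dS/dr · dr/dt = 8πr · 9
At r = 26: dS/dt = 1872π cm²/s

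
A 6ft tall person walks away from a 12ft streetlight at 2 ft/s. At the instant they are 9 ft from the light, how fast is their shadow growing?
2 ft/s

By similar triangles: 12/(x+s) = 6/s
Solving: s = 6x/6
ds/dt = 6/6 · dx/dt = 1 · 2 = 2 ft/s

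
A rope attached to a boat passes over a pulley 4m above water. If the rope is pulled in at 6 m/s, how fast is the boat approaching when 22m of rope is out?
22√13/13 ≈ 6.102 m/s

rope² = x² + 4²
x = √(22² - 4²) = 6√13
dx/dt = (rope/x) · d(rope)/dt = (22/(6√13)) · (-6) = -22√13/13 m/s
The boat approaches at 22√13/13 ≈ 6.102 m/s.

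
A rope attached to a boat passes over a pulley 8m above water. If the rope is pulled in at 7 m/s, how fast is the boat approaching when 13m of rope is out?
13√105/15 ≈ 8.881 m/s

rope² = x² + 8²
x = √(13² - 8²) = √105
dx/dt = (rope/x) · d(rope)/dt = (13/√105) · (-7) = -13√105/15 m/s
The boat approaches at 13√105/15 ≈ 8.881 m/s.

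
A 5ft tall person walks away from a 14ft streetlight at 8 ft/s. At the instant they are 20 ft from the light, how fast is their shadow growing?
40/9 ft/s

By similar triangles: 14/(x+s) = 5/s
Solving: s = 5x/9
ds/dt = 5/9 · dx/dt = 5/9 · 8 = 40/9 ft/s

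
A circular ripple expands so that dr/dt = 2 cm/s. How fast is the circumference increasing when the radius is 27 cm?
4π cm/s

C = 2πr
dC/dt = 2π · dr/dt = 2π · 2 = 4π cm/s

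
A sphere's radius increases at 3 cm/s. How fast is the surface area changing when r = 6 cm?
144π cm²/s

S = 4πr²
dS/dt = dS/dr · dr/dt = 8πr · 3
At r = 6: dS/dt = 144π cm²/s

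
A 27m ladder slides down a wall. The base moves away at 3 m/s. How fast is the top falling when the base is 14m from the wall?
42√533/533 ≈ 1.819 m/s

x² + y² = 27²
2x·dx/dt + 2y·dy/dt = 0
dy/dt = -x/y · dx/dt = -14/√533 · 3 = -42√533/533 m/s
The top is descending at 42√533/533 ≈ 1.819 m/s.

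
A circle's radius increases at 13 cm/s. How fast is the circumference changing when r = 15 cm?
26π cm/s

C = 2πr
dC/dt = 2π · dr/dt = 2π · 13 = 26π cm/s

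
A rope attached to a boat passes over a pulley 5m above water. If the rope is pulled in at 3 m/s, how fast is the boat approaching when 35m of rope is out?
7√3/4 ≈ 3.031 m/s

rope² = x² + 5²
x = √(35² - 5²) = 20√3
dx/dt = (rope/x) · d(rope)/dt = (35/(20√3)) · (-3) = -7√3/4 m/s
The boat approaches at 7√3/4 ≈ 3.031 m/s.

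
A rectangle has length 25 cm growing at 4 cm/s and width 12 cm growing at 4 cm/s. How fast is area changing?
148 cm²/s

A = lw
dA/dt = w·dl/dt + l·dw/dt = 12·4 + 25·4 = 148 cm²/s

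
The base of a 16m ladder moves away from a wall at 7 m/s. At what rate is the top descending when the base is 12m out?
3√7 ≈ 7.937 m/s

x² + y² = 16²
2x·dx/dt + 2y·dy/dt = 0
dy/dt = -x/y · dx/dt = -12/(4√7) · 7 = -3√7 m/s
The top is descending at 3√7 ≈ 7.937 m/s.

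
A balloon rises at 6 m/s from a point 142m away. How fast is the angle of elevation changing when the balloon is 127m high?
0.023476 rad/s

tan(θ) = y/142
sec²(θ) · dθ/dt = (1/142) · dy/dt
dθ/dt = cos²(θ)/142 · 6 = 142/(142² + 127²) · 6
dθ/dt = 0.023476 rad/s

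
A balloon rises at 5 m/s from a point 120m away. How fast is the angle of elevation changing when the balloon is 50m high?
0.035503 rad/s

tan(θ) = y/120
sec²(θ) · dθ/dt = (1/120) · dy/dt
dθ/dt = cos²(θ)/120 · 5 = 120/(120² + 50²) · 5
dθ/dt = 0.035503 rad/s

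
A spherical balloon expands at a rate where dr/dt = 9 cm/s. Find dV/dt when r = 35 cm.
44100π cm³/s

V = (4/3)πr³
dV/dt = dV/dr · dr/dt = 4πr² · 9
At r = 35: dV/dt = 44100π cm³/s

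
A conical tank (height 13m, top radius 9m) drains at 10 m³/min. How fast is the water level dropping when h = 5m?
338/(405π) ≈ 0.2657 m/min

r/h = 9/13, so r = (9/13)h
V = (1/3)πr²h = (1/3)π((9/13)h)²h = (27/169)πh³
dV/dh = (81/169)πh²
dh/dt = (dV/dt)/(dV/dh) = -10/((81/169)π·5²) = -338/(405π) m/min
The level is dropping at 338/(405π) ≈ 0.2657 m/min.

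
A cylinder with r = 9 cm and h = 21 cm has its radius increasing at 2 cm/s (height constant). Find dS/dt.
156π cm²/s

S = 2πrh + 2πr² (lateral + bases)
dS/dt = (2πh + 4πr)·dr/dt = (2π·21 + 4π·9)·2
= 156π cm²/s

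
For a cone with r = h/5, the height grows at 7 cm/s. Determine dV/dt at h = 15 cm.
63π cm³/s

V = (1/3)π(h/5)²h = πh³/75
dV/dt = πh²/25 · 7
At h = 15: dV/dt = 63π cm³/s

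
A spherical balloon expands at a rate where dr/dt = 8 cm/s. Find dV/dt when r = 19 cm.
11552π cm³/s

V = (4/3)πr³
dV/dt = dV/dr · dr/dt = 4πr² · 8
At r = 19: dV/dt = 11552π cm³/s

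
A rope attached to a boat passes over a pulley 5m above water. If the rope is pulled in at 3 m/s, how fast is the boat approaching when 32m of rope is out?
32√111/111 ≈ 3.037 m/s

rope² = x² + 5²
x = √(32² - 5²) = 3√111
dx/dt = (rope/x) · d(rope)/dt = (32/(3√111)) · (-3) = -32√111/111 m/s
The boat approaches at 32√111/111 ≈ 3.037 m/s.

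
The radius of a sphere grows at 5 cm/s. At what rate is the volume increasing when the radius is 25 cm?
12500π cm³/s

V = (4/3)πr³
dV/dt = dV/dr · dr/dt = 4πr² · 5
At r = 25: dV/dt = 12500π cm³/s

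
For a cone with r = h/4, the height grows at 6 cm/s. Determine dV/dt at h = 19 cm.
1083π/8 cm³/s

V = (1/3)π(h/4)²h = πh³/48
dV/dt = πh²/16 · 6
At h = 19: dV/dt = 1083π/8 cm³/s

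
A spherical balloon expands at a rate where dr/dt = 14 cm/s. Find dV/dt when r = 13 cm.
9464π cm³/s

V = (4/3)πr³
dV/dt = dV/dr · dr/dt = 4πr² · 14
At r = 13: dV/dt = 9464π cm³/s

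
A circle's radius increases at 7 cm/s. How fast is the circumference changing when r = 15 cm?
14π cm/s

C = 2πr
dC/dt = 2π · dr/dt = 2π · 7 = 14π cm/s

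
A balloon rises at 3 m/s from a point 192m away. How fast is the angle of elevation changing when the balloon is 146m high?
0.0099 rad/s

tan(θ) = y/192
sec²(θ) · dθ/dt = (1/192) · dy/dt
dθ/dt = cos²(θ)/192 · 3 = 192/(192² + 146²) · 3
dθ/dt = 0.0099 rad/s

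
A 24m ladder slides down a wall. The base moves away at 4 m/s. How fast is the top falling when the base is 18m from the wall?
12√7/7 ≈ 4.536 m/s

x² + y² = 24²
2x·dx/dt + 2y·dy/dt = 0
dy/dt = -x/y · dx/dt = -18/(6√7) · 4 = -12√7/7 m/s
The top is descending at 12√7/7 ≈ 4.536 m/s.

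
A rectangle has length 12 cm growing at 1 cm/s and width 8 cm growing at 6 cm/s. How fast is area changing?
80 cm²/s

A = lw
dA/dt = w·dl/dt + l·dw/dt = 8·1 + 12·6 = 80 cm²/s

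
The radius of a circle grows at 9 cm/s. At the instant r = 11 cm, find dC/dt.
18π cm/s

C = 2πr
dC/dt = 2π · dr/dt = 2π · 9 = 18π cm/s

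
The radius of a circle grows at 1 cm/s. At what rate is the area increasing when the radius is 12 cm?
24π cm²/s

A = πr²
dA/dt = 2πr · dr/dt = 2π(12)(1) = 24π cm²/s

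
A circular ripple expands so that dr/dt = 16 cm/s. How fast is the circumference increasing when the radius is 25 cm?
32π cm/s

C = 2πr
dC/dt = 2π · dr/dt = 2π · 16 = 32π cm/s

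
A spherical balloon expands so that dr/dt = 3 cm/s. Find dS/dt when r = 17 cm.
408π cm²/s

S = 4πr²
dS/dt = dS/dr · dr/dt = 8πr · 3
At r = 17: dS/dt = 408π cm²/s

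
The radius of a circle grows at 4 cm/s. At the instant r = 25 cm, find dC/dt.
8π cm/s

C = 2πr
dC/dt = 2π · dr/dt = 2π · 4 = 8π cm/s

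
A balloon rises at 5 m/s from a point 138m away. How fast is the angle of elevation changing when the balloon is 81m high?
0.026948 rad/s

tan(θ) = y/138
sec²(θ) · dθ/dt = (1/138) · dy/dt
dθ/dt = cos²(θ)/138 · 5 = 138/(138² + 81²) · 5
dθ/dt = 0.026948 rad/s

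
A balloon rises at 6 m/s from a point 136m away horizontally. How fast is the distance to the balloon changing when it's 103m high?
618√29105/29105 ≈ 3.622 m/s

z² = 136² + y²
z = √(136² + 103²) = √29105
dz/dt = y/z · dy/dt = 103/√29105 · 6 = 618√29105/29105 ≈ 3.622 m/s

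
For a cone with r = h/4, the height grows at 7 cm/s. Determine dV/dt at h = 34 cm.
2023π/4 cm³/s

V = (1/3)π(h/4)²h = πh³/48
dV/dt = πh²/16 · 7
At h = 34: dV/dt = 2023π/4 cm³/s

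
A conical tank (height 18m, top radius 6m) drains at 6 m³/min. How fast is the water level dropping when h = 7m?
54/(49π) ≈ 0.3508 m/min

r/h = 6/18, so r = (1/3)h
V = (1/3)πr²h = (1/3)π((1/3)h)²h = (1/27)πh³
dV/dh = (1/9)πh²
dh/dt = (dV/dt)/(dV/dh) = -6/((1/9)π·7²) = -54/(49π) m/min
The level is dropping at 54/(49π) ≈ 0.3508 m/min.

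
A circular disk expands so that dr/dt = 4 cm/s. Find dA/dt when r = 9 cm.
72π cm²/s

A = πr²
dA/dt = 2πr · dr/dt = 2π(9)(4) = 72π cm²/s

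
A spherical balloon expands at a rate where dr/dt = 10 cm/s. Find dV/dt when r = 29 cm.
33640π cm³/s

V = (4/3)πr³
dV/dt = dV/dr · dr/dt = 4πr² · 10
At r = 29: dV/dt = 33640π cm³/s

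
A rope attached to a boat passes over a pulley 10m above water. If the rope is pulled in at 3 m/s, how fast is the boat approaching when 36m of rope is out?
54√299/299 ≈ 3.123 m/s

rope² = x² + 10²
x = √(36² - 10²) = 2√299
dx/dt = (rope/x) · d(rope)/dt = (36/(2√299)) · (-3) = -54√299/299 m/s
The boat approaches at 54√299/299 ≈ 3.123 m/s.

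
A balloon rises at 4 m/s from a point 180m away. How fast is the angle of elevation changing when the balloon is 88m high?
0.017935 rad/s

tan(θ) = y/180
sec²(θ) · dθ/dt = (1/180) · dy/dt
dθ/dt = cos²(θ)/180 · 4 = 180/(180² + 88²) · 4
dθ/dt = 0.017935 rad/s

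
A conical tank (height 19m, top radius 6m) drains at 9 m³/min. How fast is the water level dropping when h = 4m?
361/(64π) ≈ 1.795 m/min

r/h = 6/19, so r = (6/19)h
V = (1/3)πr²h = (1/3)π((6/19)h)²h = (12/361)πh³
dV/dh = (36/361)πh²
dh/dt = (dV/dt)/(dV/dh) = -9/((36/361)π·4²) = -361/(64π) m/min
The level is dropping at 361/(64π) ≈ 1.795 m/min.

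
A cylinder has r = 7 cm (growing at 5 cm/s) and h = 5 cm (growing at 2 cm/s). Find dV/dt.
448π cm³/s

V = πr²h
dV/dt = 2πrh·dr/dt + πr²·dh/dt
= 2π(7)(5)(5) + π(7)²(2)
= 448π cm³/s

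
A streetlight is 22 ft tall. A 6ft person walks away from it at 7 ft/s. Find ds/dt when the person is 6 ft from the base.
21/8 ft/s

By similar triangles: 22/(x+s) = 6/s
Solving: s = 6x/16
ds/dt = 6/16 · dx/dt = 3/8 · 7 = 21/8 ft/s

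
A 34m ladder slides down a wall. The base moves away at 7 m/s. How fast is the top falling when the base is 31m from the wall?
217√195/195 ≈ 15.54 m/s

x² + y² = 34²
2x·dx/dt + 2y·dy/dt = 0
dy/dt = -x/y · dx/dt = -31/√195 · 7 = -217√195/195 m/s
The top is descending at 217√195/195 ≈ 15.54 m/s.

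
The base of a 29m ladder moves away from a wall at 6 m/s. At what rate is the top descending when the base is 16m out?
32√65/65 ≈ 3.969 m/s

x² + y² = 29²
2x·dx/dt + 2y·dy/dt = 0
dy/dt = -x/y · dx/dt = -16/(3√65) · 6 = -32√65/65 m/s
The top is descending at 32√65/65 ≈ 3.969 m/s.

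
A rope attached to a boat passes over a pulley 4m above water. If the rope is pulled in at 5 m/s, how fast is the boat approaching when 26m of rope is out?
13√165/33 ≈ 5.06 m/s

rope² = x² + 4²
x = √(26² - 4²) = 2√165
dx/dt = (rope/x) · d(rope)/dt = (26/(2√165)) · (-5) = -13√165/33 m/s
The boat approaches at 13√165/33 ≈ 5.06 m/s.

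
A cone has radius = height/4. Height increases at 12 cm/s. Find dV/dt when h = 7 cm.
147π/4 cm³/s

V = (1/3)π(h/4)²h = πh³/48
dV/dt = πh²/16 · 12
At h = 7: dV/dt = 147π/4 cm³/s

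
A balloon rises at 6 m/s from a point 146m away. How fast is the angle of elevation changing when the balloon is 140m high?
0.02141 rad/s

tan(θ) = y/146
sec²(θ) · dθ/dt = (1/146) · dy/dt
dθ/dt = cos²(θ)/146 · 6 = 146/(146² + 140²) · 6
dθ/dt = 0.02141 rad/s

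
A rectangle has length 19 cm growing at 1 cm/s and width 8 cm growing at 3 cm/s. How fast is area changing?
65 cm²/s

A = lw
dA/dt = w·dl/dt + l·dw/dt = 8·1 + 19·3 = 65 cm²/s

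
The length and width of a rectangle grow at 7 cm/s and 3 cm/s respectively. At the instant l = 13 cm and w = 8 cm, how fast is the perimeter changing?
20 cm/s

P = 2(l + w)
dP/dt = 2(dl/dt + dw/dt) = 2(7 + 3) = 20 cm/s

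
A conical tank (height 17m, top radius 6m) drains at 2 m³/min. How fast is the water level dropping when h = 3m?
289/(162π) ≈ 0.5678 m/min

r/h = 6/17, so r = (6/17)h
V = (1/3)πr²h = (1/3)π((6/17)h)²h = (12/289)πh³
dV/dh = (36/289)πh²
dh/dt = (dV/dt)/(dV/dh) = -2/((36/289)π·3²) = -289/(162π) m/min
The level is dropping at 289/(162π) ≈ 0.5678 m/min.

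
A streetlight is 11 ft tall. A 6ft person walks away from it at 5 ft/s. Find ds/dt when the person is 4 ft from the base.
6 ft/s

By similar triangles: 11/(x+s) = 6/s
Solving: s = 6x/5
ds/dt = 6/5 · dx/dt = 6/5 · 5 = 6 ft/s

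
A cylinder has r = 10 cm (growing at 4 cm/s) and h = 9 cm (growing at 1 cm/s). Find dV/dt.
820π cm³/s

V = πr²h
dV/dt = 2πrh·dr/dt + πr²·dh/dt
= 2π(10)(9)(4) + π(10)²(1)
= 820π cm³/s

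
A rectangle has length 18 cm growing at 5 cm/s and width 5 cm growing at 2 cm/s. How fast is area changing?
61 cm²/s

A = lw
dA/dt = w·dl/dt + l·dw/dt = 5·5 + 18·2 = 61 cm²/s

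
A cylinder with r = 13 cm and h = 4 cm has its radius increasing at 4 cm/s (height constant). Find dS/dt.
240π cm²/s

S = 2πrh + 2πr² (lateral + bases)
dS/dt = (2πh + 4πr)·dr/dt = (2π·4 + 4π·13)·4
= 240π cm²/s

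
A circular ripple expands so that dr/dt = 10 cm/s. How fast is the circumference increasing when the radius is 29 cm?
20π cm/s

C = 2πr
dC/dt = 2π · dr/dt = 2π · 10 = 20π cm/s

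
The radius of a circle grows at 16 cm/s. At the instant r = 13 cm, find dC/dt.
32π cm/s

C = 2πr
dC/dt = 2π · dr/dt = 2π · 16 = 32π cm/s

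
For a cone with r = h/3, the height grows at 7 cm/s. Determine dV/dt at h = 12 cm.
112π cm³/s

V = (1/3)π(h/3)²h = πh³/27
dV/dt = πh²/9 · 7
At h = 12: dV/dt = 112π cm³/s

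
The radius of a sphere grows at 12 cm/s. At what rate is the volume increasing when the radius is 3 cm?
432π cm³/s

V = (4/3)πr³
dV/dt = dV/dr · dr/dt = 4πr² · 12
At r = 3: dV/dt = 432π cm³/s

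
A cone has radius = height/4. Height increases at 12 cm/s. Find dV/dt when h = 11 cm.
363π/4 cm³/s

V = (1/3)π(h/4)²h = πh³/48
dV/dt = πh²/16 · 12
At h = 11: dV/dt = 363π/4 cm³/s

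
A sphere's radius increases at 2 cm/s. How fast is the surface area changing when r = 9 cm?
144π cm²/s

S = 4πr²
dS/dt = dS/dr · dr/dt = 8πr · 2
At r = 9: dS/dt = 144π cm²/s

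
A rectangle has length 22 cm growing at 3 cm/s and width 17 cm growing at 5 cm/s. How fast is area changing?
161 cm²/s

A = lw
dA/dt = w·dl/dt + l·dw/dt = 17·3 + 22·5 = 161 cm²/s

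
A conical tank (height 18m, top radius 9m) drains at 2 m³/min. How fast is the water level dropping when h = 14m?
2/(49π) ≈ 0.01299 m/min

r/h = 9/18, so r = (1/2)h
V = (1/3)πr²h = (1/3)π((1/2)h)²h = (1/12)πh³
dV/dh = (1/4)πh²
dh/dt = (dV/dt)/(dV/dh) = -2/((1/4)π·14²) = -2/(49π) m/min
The level is dropping at 2/(49π) ≈ 0.01299 m/min.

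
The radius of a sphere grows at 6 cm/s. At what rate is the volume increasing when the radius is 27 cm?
17496π cm³/s

V = (4/3)πr³
dV/dt = dV/dr · dr/dt = 4πr² · 6
At r = 27: dV/dt = 17496π cm³/s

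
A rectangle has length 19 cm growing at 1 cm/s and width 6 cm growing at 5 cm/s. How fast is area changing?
101 cm²/s

A = lw
dA/dt = w·dl/dt + l·dw/dt = 6·1 + 19·5 = 101 cm²/s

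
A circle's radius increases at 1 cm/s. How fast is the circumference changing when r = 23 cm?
2π cm/s

C = 2πr
dC/dt = 2π · dr/dt = 2π · 1 = 2π cm/s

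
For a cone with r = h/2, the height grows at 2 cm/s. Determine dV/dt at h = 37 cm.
1369π/2 cm³/s

V = (1/3)π(h/2)²h = πh³/12
dV/dt = πh²/4 · 2
At h = 37: dV/dt = 1369π/2 cm³/s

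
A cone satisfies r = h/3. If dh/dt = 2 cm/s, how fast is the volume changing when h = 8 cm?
128π/9 cm³/s

V = (1/3)π(h/3)²h = πh³/27
dV/dt = πh²/9 · 2
At h = 8: dV/dt = 128π/9 cm³/s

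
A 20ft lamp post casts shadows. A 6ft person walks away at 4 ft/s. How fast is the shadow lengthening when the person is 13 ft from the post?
12/7 ft/s

By similar triangles: 20/(x+s) = 6/s
Solving: s = 6x/14
ds/dt = 6/14 · dx/dt = 3/7 · 4 = 12/7 ft/s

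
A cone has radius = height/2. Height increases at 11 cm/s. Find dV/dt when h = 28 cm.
2156π cm³/s

V = (1/3)π(h/2)²h = πh³/12
dV/dt = πh²/4 · 11
At h = 28: dV/dt = 2156π cm³/s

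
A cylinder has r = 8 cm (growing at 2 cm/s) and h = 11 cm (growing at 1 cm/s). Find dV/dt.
416π cm³/s

V = πr²h
dV/dt = 2πrh·dr/dt + πr²·dh/dt
= 2π(8)(11)(2) + π(8)²(1)
= 416π cm³/s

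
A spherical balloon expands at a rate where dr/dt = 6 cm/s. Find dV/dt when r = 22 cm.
11616π cm³/s

V = (4/3)πr³
dV/dt = dV/dr · dr/dt = 4πr² · 6
At r = 22: dV/dt = 11616π cm³/s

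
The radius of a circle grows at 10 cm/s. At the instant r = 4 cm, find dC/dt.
20π cm/s

C = 2πr
dC/dt = 2π · dr/dt = 2π · 10 = 20π cm/s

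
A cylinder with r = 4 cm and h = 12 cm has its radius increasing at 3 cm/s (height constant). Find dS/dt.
120π cm²/s

S = 2πrh + 2πr² (lateral + bases)
dS/dt = (2πh + 4πr)·dr/dt = (2π·12 + 4π·4)·3
= 120π cm²/s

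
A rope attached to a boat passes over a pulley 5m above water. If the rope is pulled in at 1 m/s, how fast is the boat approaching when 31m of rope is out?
31√26/156 ≈ 1.013 m/s

rope² = x² + 5²
x = √(31² - 5²) = 6√26
dx/dt = (rope/x) · d(rope)/dt = (31/(6√26)) · (-1) = -31√26/156 m/s
The boat approaches at 31√26/156 ≈ 1.013 m/s.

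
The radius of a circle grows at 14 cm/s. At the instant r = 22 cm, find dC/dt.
28π cm/s

C = 2πr
dC/dt = 2π · dr/dt = 2π · 14 = 28π cm/s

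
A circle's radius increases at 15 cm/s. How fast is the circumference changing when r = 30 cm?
30π cm/s

C = 2πr
dC/dt = 2π · dr/dt = 2π · 15 = 30π cm/s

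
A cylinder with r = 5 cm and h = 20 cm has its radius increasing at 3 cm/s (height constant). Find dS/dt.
180π cm²/s

S = 2πrh + 2πr² (lateral + bases)
dS/dt = (2πh + 4πr)·dr/dt = (2π·20 + 4π·5)·3
= 180π cm²/s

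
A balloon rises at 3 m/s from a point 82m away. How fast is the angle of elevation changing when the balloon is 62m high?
0.023278 rad/s

tan(θ) = y/82
sec²(θ) · dθ/dt = (1/82) · dy/dt
dθ/dt = cos²(θ)/82 · 3 = 82/(82² + 62²) · 3
dθ/dt = 0.023278 rad/s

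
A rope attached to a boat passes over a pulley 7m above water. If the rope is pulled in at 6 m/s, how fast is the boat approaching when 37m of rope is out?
37√330/110 ≈ 6.11 m/s

rope² = x² + 7²
x = √(37² - 7²) = 2√330
dx/dt = (rope/x) · d(rope)/dt = (37/(2√330)) · (-6) = -37√330/110 m/s
The boat approaches at 37√330/110 ≈ 6.11 m/s.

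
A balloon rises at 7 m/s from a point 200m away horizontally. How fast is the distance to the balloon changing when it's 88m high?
77√746/746 ≈ 2.819 m/s

z² = 200² + y²
z = √(200² + 88²) = 8√746
dz/dt = y/z · dy/dt = 88/(8√746) · 7 = 77√746/746 ≈ 2.819 m/s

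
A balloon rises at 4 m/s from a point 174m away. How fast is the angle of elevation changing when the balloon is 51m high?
0.02117 rad/s

tan(θ) = y/174
sec²(θ) · dθ/dt = (1/174) · dy/dt
dθ/dt = cos²(θ)/174 · 4 = 174/(174² + 51²) · 4
dθ/dt = 0.02117 rad/s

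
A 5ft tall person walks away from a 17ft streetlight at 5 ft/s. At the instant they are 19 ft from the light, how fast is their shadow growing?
25/12 ft/s

By similar triangles: 17/(x+s) = 5/s
Solving: s = 5x/12
ds/dt = 5/12 · dx/dt = 5/12 · 5 = 25/12 ft/s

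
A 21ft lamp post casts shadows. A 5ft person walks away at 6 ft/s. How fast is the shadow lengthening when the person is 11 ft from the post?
15/8 ft/s

By similar triangles: 21/(x+s) = 5/s
Solving: s = 5x/16
ds/dt = 5/16 · dx/dt = 5/16 · 6 = 15/8 ft/s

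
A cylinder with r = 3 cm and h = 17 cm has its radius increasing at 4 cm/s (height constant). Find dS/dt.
184π cm²/s

S = 2πrh + 2πr² (lateral + bases)
dS/dt = (2πh + 4πr)·dr/dt = (2π·17 + 4π·3)·4
= 184π cm²/s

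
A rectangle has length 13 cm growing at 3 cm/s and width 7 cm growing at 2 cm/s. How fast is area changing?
47 cm²/s

A = lw
dA/dt = w·dl/dt + l·dw/dt = 7·3 + 13·2 = 47 cm²/s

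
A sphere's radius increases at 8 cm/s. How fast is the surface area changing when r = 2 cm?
128π cm²/s

S = 4πr²
dS/dt = dS/dr · dr/dt = 8πr · 8
At r = 2: dS/dt = 128π cm²/s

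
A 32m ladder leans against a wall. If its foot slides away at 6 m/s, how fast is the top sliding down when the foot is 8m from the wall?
2√15/5 ≈ 1.549 m/s

x² + y² = 32²
2x·dx/dt + 2y·dy/dt = 0
dy/dt = -x/y · dx/dt = -8/(8√15) · 6 = -2√15/5 m/s
The top is descending at 2√15/5 ≈ 1.549 m/s.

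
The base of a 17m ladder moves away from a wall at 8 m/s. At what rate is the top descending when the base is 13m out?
26√30/15 ≈ 9.494 m/s

x² + y² = 17²
2x·dx/dt + 2y·dy/dt = 0
dy/dt = -x/y · dx/dt = -13/(2√30) · 8 = -26√30/15 m/s
The top is descending at 26√30/15 ≈ 9.494 m/s.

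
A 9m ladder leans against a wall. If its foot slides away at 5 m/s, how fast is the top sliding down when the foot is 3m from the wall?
5√2/4 ≈ 1.768 m/s

x² + y² = 9²
2x·dx/dt + 2y·dy/dt = 0
dy/dt = -x/y · dx/dt = -3/(6√2) · 5 = -5√2/4 m/s
The top is descending at 5√2/4 ≈ 1.768 m/s.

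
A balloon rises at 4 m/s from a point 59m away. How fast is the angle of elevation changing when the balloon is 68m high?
0.029118 rad/s

tan(θ) = y/59
sec²(θ) · dθ/dt = (1/59) · dy/dt
dθ/dt = cos²(θ)/59 · 4 = 59/(59² + 68²) · 4
dθ/dt = 0.029118 rad/s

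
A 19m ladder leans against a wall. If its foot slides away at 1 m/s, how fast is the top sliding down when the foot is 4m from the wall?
4√345/345 ≈ 0.2154 m/s

x² + y² = 19²
2x·dx/dt + 2y·dy/dt = 0
dy/dt = -x/y · dx/dt = -4/√345 · 1 = -4√345/345 m/s
The top is descending at 4√345/345 ≈ 0.2154 m/s.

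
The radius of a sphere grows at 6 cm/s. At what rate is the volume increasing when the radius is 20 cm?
9600π cm³/s

V = (4/3)πr³
dV/dt = dV/dr · dr/dt = 4πr² · 6
At r = 20: dV/dt = 9600π cm³/s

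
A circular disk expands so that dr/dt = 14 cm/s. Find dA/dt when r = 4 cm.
112π cm²/s

A = πr²
dA/dt = 2πr · dr/dt = 2π(4)(14) = 112π cm²/s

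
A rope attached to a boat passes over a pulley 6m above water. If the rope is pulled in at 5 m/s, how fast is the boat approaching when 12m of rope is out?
10√3/3 ≈ 5.774 m/s

rope² = x² + 6²
x = √(12² - 6²) = 6√3
dx/dt = (rope/x) · d(rope)/dt = (12/(6√3)) · (-5) = -10√3/3 m/s
The boat approaches at 10√3/3 ≈ 5.774 m/s.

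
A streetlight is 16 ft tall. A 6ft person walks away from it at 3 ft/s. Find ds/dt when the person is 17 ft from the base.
9/5 ft/s

By similar triangles: 16/(x+s) = 6/s
Solving: s = 6x/10
ds/dt = 6/10 · dx/dt = 3/5 · 3 = 9/5 ft/s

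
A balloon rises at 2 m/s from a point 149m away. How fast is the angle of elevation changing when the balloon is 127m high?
0.007775 rad/s

tan(θ) = y/149
sec²(θ) · dθ/dt = (1/149) · dy/dt
dθ/dt = cos²(θ)/149 · 2 = 149/(149² + 127²) · 2
dθ/dt = 0.007775 rad/s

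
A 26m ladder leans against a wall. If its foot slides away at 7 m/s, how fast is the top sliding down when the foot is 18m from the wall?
63√22/44 ≈ 6.716 m/s

x² + y² = 26²
2x·dx/dt + 2y·dy/dt = 0
dy/dt = -x/y · dx/dt = -18/(4√22) · 7 = -63√22/44 m/s
The top is descending at 63√22/44 ≈ 6.716 m/s.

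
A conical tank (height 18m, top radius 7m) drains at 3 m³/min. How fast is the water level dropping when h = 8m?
243/(784π) ≈ 0.09866 m/min

r/h = 7/18, so r = (7/18)h
V = (1/3)πr²h = (1/3)π((7/18)h)²h = (49/972)πh³
dV/dh = (49/324)πh²
dh/dt = (dV/dt)/(dV/dh) = -3/((49/324)π·8²) = -243/(784π) m/min
The level is dropping at 243/(784π) ≈ 0.09866 m/min.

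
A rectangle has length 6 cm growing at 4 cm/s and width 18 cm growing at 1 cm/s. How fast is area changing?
78 cm²/s

A = lw
dA/dt = w·dl/dt + l·dw/dt = 18·4 + 6·1 = 78 cm²/s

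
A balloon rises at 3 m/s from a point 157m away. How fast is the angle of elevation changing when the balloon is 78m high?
0.015326 rad/s

tan(θ) = y/157
sec²(θ) · dθ/dt = (1/157) · dy/dt
dθ/dt = cos²(θ)/157 · 3 = 157/(157² + 78²) · 3
dθ/dt = 0.015326 rad/s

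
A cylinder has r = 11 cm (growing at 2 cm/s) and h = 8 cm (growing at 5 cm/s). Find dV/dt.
957π cm³/s

V = πr²h
dV/dt = 2πrh·dr/dt + πr²·dh/dt
= 2π(11)(8)(2) + π(11)²(5)
= 957π cm³/s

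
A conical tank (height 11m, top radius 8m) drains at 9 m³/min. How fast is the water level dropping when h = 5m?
1089/(1600π) ≈ 0.2166 m/min

r/h = 8/11, so r = (8/11)h
V = (1/3)πr²h = (1/3)π((8/11)h)²h = (64/363)πh³
dV/dh = (64/121)πh²
dh/dt = (dV/dt)/(dV/dh) = -9/((64/121)π·5²) = -1089/(1600π) m/min
The level is dropping at 1089/(1600π) ≈ 0.2166 m/min.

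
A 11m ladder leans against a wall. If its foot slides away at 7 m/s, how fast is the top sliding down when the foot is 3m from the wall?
3√7/4 ≈ 1.984 m/s

x² + y² = 11²
2x·dx/dt + 2y·dy/dt = 0
dy/dt = -x/y · dx/dt = -3/(4√7) · 7 = -3√7/4 m/s
The top is descending at 3√7/4 ≈ 1.984 m/s.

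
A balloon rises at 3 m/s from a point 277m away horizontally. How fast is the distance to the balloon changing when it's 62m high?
186√80573/80573 ≈ 0.6553 m/s

z² = 277² + y²
z = √(277² + 62²) = √80573
dz/dt = y/z · dy/dt = 62/√80573 · 3 = 186√80573/80573 ≈ 0.6553 m/s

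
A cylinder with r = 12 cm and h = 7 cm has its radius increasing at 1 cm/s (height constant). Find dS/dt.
62π cm²/s

S = 2πrh + 2πr² (lateral + bases)
dS/dt = (2πh + 4πr)·dr/dt = (2π·7 + 4π·12)·1
= 62π cm²/s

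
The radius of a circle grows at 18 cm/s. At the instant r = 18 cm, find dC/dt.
36π cm/s

C = 2πr
dC/dt = 2π · dr/dt = 2π · 18 = 36π cm/s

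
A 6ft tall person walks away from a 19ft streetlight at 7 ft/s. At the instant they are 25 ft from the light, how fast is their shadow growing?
42/13 ft/s

By similar triangles: 19/(x+s) = 6/s
Solving: s = 6x/13
ds/dt = 6/13 · dx/dt = 6/13 · 7 = 42/13 ft/s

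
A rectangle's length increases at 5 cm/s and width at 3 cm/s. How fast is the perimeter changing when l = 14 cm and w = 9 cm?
16 cm/s

P = 2(l + w)
dP/dt = 2(dl/dt + dw/dt) = 2(5 + 3) = 16 cm/s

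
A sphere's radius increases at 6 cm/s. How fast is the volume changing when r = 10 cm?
2400π cm³/s

V = (4/3)πr³
dV/dt = dV/dr · dr/dt = 4πr² · 6
At r = 10: dV/dt = 2400π cm³/s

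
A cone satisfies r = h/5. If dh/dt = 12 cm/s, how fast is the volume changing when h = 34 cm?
13872π/25 cm³/s

V = (1/3)π(h/5)²h = πh³/75
dV/dt = πh²/25 · 12
At h = 34: dV/dt = 13872π/25 cm³/s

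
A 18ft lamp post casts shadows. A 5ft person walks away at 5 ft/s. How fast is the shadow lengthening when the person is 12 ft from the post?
25/13 ft/s

By similar triangles: 18/(x+s) = 5/s
Solving: s = 5x/13
ds/dt = 5/13 · dx/dt = 5/13 · 5 = 25/13 ft/s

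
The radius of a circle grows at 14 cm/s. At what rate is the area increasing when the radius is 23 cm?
644π cm²/s

A = πr²
dA/dt = 2πr · dr/dt = 2π(23)(14) = 644π cm²/s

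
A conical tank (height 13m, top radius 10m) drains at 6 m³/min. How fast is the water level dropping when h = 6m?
169/(600π) ≈ 0.08966 m/min

r/h = 10/13, so r = (10/13)h
V = (1/3)πr²h = (1/3)π((10/13)h)²h = (100/507)πh³
dV/dh = (100/169)πh²
dh/dt = (dV/dt)/(dV/dh) = -6/((100/169)π·6²) = -169/(600π) m/min
The level is dropping at 169/(600π) ≈ 0.08966 m/min.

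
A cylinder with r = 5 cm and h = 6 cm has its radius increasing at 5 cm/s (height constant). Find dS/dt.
160π cm²/s

S = 2πrh + 2πr² (lateral + bases)
dS/dt = (2πh + 4πr)·dr/dt = (2π·6 + 4π·5)·5
= 160π cm²/s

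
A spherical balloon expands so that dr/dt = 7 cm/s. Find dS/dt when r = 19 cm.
1064π cm²/s

S = 4πr²
dS/dt = dS/dr · dr/dt = 8πr · 7
At r = 19: dS/dt = 1064π cm²/s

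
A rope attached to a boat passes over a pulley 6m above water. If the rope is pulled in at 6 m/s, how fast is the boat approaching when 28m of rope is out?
84√187/187 ≈ 6.143 m/s

rope² = x² + 6²
x = √(28² - 6²) = 2√187
dx/dt = (rope/x) · d(rope)/dt = (28/(2√187)) · (-6) = -84√187/187 m/s
The boat approaches at 84√187/187 ≈ 6.143 m/s.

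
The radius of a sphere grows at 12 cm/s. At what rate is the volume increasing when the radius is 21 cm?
21168π cm³/s

V = (4/3)πr³
dV/dt = dV/dr · dr/dt = 4πr² · 12
At r = 21: dV/dt = 21168π cm³/s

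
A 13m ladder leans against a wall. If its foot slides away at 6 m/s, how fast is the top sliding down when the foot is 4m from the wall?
8√17/17 ≈ 1.94 m/s

x² + y² = 13²
2x·dx/dt + 2y·dy/dt = 0
dy/dt = -x/y · dx/dt = -4/(3√17) · 6 = -8√17/17 m/s
The top is descending at 8√17/17 ≈ 1.94 m/s.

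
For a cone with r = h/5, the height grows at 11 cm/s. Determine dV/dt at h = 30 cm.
396π cm³/s

V = (1/3)π(h/5)²h = πh³/75
dV/dt = πh²/25 · 11
At h = 30: dV/dt = 396π cm³/s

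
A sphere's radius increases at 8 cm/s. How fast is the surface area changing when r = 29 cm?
1856π cm²/s

S = 4πr²
dS/dt = dS/dr · dr/dt = 8πr · 8
At r = 29: dS/dt = 1856π cm²/s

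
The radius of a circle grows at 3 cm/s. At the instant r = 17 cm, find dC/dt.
6π cm/s

C = 2πr
dC/dt = 2π · dr/dt = 2π · 3 = 6π cm/s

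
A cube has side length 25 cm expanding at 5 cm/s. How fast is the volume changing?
9375 cm³/s

V = s³
dV/dt = 3s² · ds/dt = 3·25²·5 = 9375 cm³/s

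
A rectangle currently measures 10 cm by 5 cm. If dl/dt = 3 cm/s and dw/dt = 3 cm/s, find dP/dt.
12 cm/s

P = 2(l + w)
dP/dt = 2(dl/dt + dw/dt) = 2(3 + 3) = 12 cm/s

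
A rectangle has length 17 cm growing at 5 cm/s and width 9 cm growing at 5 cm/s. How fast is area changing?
130 cm²/s

A = lw
dA/dt = w·dl/dt + l·dw/dt = 9·5 + 17·5 = 130 cm²/s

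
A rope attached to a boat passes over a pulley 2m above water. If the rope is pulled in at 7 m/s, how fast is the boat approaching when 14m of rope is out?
49√3/12 ≈ 7.073 m/s

rope² = x² + 2²
x = √(14² - 2²) = 8√3
dx/dt = (rope/x) · d(rope)/dt = (14/(8√3)) · (-7) = -49√3/12 m/s
The boat approaches at 49√3/12 ≈ 7.073 m/s.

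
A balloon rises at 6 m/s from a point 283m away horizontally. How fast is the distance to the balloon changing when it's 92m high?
552√88553/88553 ≈ 1.855 m/s

z² = 283² + y²
z = √(283² + 92²) = √88553
dz/dt = y/z · dy/dt = 92/√88553 · 6 = 552√88553/88553 ≈ 1.855 m/s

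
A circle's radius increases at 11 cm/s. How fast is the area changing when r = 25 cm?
550π cm²/s

A = πr²
dA/dt = 2πr · dr/dt = 2π(25)(11) = 550π cm²/s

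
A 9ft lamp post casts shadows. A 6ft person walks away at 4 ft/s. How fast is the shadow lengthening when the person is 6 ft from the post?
8 ft/s

By similar triangles: 9/(x+s) = 6/s
Solving: s = 6x/3
ds/dt = 6/3 · dx/dt = 2 · 4 = 8 ft/s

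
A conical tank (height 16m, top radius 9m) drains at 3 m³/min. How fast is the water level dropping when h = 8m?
4/(27π) ≈ 0.04716 m/min

r/h = 9/16, so r = (9/16)h
V = (1/3)πr²h = (1/3)π((9/16)h)²h = (27/256)πh³
dV/dh = (81/256)πh²
dh/dt = (dV/dt)/(dV/dh) = -3/((81/256)π·8²) = -4/(27π) m/min
The level is dropping at 4/(27π) ≈ 0.04716 m/min.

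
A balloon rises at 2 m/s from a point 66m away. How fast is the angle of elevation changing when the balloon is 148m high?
0.005027 rad/s

tan(θ) = y/66
sec²(θ) · dθ/dt = (1/66) · dy/dt
dθ/dt = cos²(θ)/66 · 2 = 66/(66² + 148²) · 2
dθ/dt = 0.005027 rad/s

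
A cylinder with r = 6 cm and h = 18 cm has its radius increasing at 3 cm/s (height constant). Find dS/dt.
180π cm²/s

S = 2πrh + 2πr² (lateral + bases)
dS/dt = (2πh + 4πr)·dr/dt = (2π·18 + 4π·6)·3
= 180π cm²/s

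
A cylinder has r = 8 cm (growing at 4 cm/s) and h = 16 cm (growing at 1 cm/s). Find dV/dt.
1088π cm³/s

V = πr²h
dV/dt = 2πrh·dr/dt + πr²·dh/dt
= 2π(8)(16)(4) + π(8)²(1)
= 1088π cm³/s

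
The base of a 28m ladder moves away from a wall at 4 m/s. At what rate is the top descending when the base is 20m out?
5√6/3 ≈ 4.082 m/s

x² + y² = 28²
2x·dx/dt + 2y·dy/dt = 0
dy/dt = -x/y · dx/dt = -20/(8√6) · 4 = -5√6/3 m/s
The top is descending at 5√6/3 ≈ 4.082 m/s.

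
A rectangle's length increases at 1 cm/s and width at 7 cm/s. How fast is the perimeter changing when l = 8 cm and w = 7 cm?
16 cm/s

P = 2(l + w)
dP/dt = 2(dl/dt + dw/dt) = 2(1 + 7) = 16 cm/s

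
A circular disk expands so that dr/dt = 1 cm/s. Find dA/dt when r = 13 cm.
26π cm²/s

A = πr²
dA/dt = 2πr · dr/dt = 2π(13)(1) = 26π cm²/s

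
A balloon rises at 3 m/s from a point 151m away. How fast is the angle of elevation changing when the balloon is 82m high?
0.015343 rad/s

tan(θ) = y/151
sec²(θ) · dθ/dt = (1/151) · dy/dt
dθ/dt = cos²(θ)/151 · 3 = 151/(151² + 82²) · 3
dθ/dt = 0.015343 rad/s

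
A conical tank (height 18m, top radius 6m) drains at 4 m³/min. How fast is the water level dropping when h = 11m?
36/(121π) ≈ 0.0947 m/min

r/h = 6/18, so r = (1/3)h
V = (1/3)πr²h = (1/3)π((1/3)h)²h = (1/27)πh³
dV/dh = (1/9)πh²
dh/dt = (dV/dt)/(dV/dh) = -4/((1/9)π·11²) = -36/(121π) m/min
The level is dropping at 36/(121π) ≈ 0.0947 m/min.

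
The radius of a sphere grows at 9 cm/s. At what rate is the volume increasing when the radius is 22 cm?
17424π cm³/s

V = (4/3)πr³
dV/dt = dV/dr · dr/dt = 4πr² · 9
At r = 22: dV/dt = 17424π cm³/s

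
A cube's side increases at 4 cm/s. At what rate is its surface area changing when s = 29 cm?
1392 cm²/s

A = 6s²
dA/dt = 12s · ds/dt = 12·29·4 = 1392 cm²/s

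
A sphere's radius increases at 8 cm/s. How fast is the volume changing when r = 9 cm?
2592π cm³/s

V = (4/3)πr³
dV/dt = dV/dr · dr/dt = 4πr² · 8
At r = 9: dV/dt = 2592π cm³/s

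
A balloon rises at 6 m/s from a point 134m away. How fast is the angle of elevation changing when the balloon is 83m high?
0.032361 rad/s

tan(θ) = y/134
sec²(θ) · dθ/dt = (1/134) · dy/dt
dθ/dt = cos²(θ)/134 · 6 = 134/(134² + 83²) · 6
dθ/dt = 0.032361 rad/s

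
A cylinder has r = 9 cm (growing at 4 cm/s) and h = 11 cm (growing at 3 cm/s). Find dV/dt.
1035π cm³/s

V = πr²h
dV/dt = 2πrh·dr/dt + πr²·dh/dt
= 2π(9)(11)(4) + π(9)²(3)
= 1035π cm³/s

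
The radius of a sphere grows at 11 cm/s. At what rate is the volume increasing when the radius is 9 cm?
3564π cm³/s

V = (4/3)πr³
dV/dt = dV/dr · dr/dt = 4πr² · 11
At r = 9: dV/dt = 3564π cm³/s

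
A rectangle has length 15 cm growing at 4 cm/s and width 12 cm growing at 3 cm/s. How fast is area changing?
93 cm²/s

A = lw
dA/dt = w·dl/dt + l·dw/dt = 12·4 + 15·3 = 93 cm²/s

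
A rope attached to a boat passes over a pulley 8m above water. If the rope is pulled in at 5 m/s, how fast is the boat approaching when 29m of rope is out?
145√777/777 ≈ 5.202 m/s

rope² = x² + 8²
x = √(29² - 8²) = √777
dx/dt = (rope/x) · d(rope)/dt = (29/√777) · (-5) = -145√777/777 m/s
The boat approaches at 145√777/777 ≈ 5.202 m/s.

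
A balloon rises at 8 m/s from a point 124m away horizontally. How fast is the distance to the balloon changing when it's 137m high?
1096√34145/34145 ≈ 5.931 m/s

z² = 124² + y²
z = √(124² + 137²) = √34145
dz/dt = y/z · dy/dt = 137/√34145 · 8 = 1096√34145/34145 ≈ 5.931 m/s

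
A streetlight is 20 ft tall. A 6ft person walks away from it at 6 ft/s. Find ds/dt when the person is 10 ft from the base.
18/7 ft/s

By similar triangles: 20/(x+s) = 6/s
Solving: s = 6x/14
ds/dt = 6/14 · dx/dt = 3/7 · 6 = 18/7 ft/s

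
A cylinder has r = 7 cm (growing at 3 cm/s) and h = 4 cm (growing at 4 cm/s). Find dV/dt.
364π cm³/s

V = πr²h
dV/dt = 2πrh·dr/dt + πr²·dh/dt
= 2π(7)(4)(3) + π(7)²(4)
= 364π cm³/s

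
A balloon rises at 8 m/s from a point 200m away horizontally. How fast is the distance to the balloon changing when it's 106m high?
424√12809/12809 ≈ 3.746 m/s

z² = 200² + y²
z = √(200² + 106²) = 2√12809
dz/dt = y/z · dy/dt = 106/(2√12809) · 8 = 424√12809/12809 ≈ 3.746 m/s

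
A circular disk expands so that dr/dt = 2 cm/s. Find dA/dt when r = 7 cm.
28π cm²/s

A = πr²
dA/dt = 2πr · dr/dt = 2π(7)(2) = 28π cm²/s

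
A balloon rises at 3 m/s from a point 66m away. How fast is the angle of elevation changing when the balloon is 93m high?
0.015225 rad/s

tan(θ) = y/66
sec²(θ) · dθ/dt = (1/66) · dy/dt
dθ/dt = cos²(θ)/66 · 3 = 66/(66² + 93²) · 3
dθ/dt = 0.015225 rad/s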